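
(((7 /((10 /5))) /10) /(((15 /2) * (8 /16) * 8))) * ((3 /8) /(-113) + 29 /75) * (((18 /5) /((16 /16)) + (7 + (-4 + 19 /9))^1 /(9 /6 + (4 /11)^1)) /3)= 1064513387 /112581900000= 0.01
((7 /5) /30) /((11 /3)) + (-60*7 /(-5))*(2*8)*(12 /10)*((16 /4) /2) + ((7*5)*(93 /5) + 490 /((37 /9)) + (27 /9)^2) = 81497719 /20350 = 4004.80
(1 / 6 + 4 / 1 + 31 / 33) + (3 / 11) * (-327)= -5549 / 66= -84.08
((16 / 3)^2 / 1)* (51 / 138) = 2176 / 207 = 10.51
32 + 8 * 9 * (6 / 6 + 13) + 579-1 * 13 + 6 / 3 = 1608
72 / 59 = 1.22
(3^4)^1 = 81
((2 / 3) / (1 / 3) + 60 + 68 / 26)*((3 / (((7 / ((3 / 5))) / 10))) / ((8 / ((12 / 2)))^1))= 124.62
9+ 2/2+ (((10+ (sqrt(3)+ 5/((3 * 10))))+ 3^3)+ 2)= sqrt(3)+ 295/6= 50.90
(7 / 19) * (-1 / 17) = -7 / 323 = -0.02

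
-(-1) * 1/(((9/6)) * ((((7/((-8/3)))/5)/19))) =-1520/63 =-24.13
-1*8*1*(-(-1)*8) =-64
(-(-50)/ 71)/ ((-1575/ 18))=-0.01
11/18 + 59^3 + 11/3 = 3696899/18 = 205383.28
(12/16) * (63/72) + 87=2805/32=87.66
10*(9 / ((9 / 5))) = 50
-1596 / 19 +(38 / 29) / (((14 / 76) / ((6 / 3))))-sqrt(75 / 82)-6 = -15382 / 203-5 * sqrt(246) / 82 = -76.73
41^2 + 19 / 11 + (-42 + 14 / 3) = 54298 / 33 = 1645.39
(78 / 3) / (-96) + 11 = 515 / 48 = 10.73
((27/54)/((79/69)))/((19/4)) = 138/1501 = 0.09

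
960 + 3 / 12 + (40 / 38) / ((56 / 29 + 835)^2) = 42990574550019 / 44770189516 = 960.25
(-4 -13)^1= -17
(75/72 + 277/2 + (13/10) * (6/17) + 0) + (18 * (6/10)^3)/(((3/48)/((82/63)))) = 78886159/357000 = 220.97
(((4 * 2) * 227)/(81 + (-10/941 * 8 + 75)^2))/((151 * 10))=402008374/1903079042215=0.00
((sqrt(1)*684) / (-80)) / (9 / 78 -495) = 741 / 42890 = 0.02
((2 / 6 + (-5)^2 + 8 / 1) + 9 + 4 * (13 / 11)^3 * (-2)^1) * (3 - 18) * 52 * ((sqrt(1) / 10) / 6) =-1512017 / 3993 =-378.67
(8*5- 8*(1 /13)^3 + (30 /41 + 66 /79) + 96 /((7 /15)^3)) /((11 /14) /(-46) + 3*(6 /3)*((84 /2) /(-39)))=-221449500619280 /1454807082001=-152.22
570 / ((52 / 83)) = 909.81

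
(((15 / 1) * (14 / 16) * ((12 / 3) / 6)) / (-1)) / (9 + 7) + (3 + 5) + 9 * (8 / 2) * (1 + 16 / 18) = 4829 / 64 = 75.45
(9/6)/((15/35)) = 3.50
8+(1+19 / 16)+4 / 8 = 171 / 16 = 10.69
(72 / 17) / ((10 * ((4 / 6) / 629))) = 399.60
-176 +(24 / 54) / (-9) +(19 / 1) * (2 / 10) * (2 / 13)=-923822 / 5265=-175.46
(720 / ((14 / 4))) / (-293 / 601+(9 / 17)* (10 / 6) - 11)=-14712480 / 758471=-19.40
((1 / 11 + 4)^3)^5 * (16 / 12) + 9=8377731649519427860678359 / 4177248169415651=2005562348.64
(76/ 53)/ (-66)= -38/ 1749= -0.02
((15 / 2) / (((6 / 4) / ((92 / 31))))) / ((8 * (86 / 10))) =575 / 2666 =0.22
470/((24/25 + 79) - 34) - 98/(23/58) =-6260666/26427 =-236.90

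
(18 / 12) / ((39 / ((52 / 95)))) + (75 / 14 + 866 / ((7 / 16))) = 2639793 / 1330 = 1984.81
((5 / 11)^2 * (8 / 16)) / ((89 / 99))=225 / 1958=0.11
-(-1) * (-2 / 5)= -0.40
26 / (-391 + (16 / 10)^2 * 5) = -130 / 1891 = -0.07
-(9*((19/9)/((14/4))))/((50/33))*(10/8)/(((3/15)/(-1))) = 627/28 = 22.39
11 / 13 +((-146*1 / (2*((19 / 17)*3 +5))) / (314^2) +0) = 153990819 / 182008216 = 0.85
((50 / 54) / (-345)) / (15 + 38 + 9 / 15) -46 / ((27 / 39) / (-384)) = 12739064807 / 499284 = 25514.67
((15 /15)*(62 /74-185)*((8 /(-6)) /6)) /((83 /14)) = 190792 /27639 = 6.90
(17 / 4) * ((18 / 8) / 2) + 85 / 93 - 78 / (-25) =8.82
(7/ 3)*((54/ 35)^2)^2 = 2834352/ 214375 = 13.22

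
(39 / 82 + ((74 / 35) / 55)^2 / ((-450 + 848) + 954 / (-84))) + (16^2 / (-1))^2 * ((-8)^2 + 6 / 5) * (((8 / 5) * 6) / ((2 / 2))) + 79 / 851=8202450772993016669489 / 199960800751250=41020293.69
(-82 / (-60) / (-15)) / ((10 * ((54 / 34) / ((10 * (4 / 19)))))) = -1394 / 115425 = -0.01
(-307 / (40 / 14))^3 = -9924513949 / 8000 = -1240564.24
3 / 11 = 0.27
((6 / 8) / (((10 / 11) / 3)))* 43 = 4257 / 40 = 106.42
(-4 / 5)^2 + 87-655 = -14184 / 25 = -567.36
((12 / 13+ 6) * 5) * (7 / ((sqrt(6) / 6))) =3150 * sqrt(6) / 13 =593.53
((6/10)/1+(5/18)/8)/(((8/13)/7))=41587/5760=7.22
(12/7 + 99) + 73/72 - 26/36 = 16969/168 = 101.01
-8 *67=-536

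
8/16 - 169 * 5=-1689/2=-844.50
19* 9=171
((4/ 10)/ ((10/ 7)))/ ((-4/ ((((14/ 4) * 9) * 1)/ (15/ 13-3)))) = 1911/ 1600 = 1.19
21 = 21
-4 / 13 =-0.31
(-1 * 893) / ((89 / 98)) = -87514 / 89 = -983.30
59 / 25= 2.36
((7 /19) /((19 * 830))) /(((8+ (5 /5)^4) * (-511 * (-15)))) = 1 /2952853650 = 0.00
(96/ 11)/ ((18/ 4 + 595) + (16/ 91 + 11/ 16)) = 139776/ 9615419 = 0.01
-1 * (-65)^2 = -4225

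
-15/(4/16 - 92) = 60/367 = 0.16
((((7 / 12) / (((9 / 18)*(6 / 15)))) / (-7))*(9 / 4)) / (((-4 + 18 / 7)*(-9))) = -7 / 96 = -0.07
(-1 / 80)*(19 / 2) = -19 / 160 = -0.12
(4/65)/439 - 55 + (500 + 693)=1138.00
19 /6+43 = 277 /6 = 46.17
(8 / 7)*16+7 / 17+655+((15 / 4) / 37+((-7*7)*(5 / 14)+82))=738.30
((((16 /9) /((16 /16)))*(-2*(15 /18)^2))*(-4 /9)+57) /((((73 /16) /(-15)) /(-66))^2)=131192652800 /47961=2735402.78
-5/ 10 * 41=-41/ 2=-20.50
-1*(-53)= 53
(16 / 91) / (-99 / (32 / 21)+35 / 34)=-8704 / 3165253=-0.00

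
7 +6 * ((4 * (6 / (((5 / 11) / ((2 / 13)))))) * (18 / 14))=31697 / 455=69.66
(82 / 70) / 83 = 41 / 2905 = 0.01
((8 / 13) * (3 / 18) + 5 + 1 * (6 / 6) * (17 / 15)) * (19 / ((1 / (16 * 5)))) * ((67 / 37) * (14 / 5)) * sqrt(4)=693489664 / 7215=96117.76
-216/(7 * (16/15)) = -405/14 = -28.93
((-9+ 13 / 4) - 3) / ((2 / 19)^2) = -12635 / 16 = -789.69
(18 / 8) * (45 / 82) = 405 / 328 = 1.23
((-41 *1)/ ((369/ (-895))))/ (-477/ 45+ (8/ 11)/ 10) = -49225/ 5211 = -9.45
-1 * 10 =-10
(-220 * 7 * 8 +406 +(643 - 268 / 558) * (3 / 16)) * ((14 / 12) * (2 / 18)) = -122841383 / 80352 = -1528.79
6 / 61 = 0.10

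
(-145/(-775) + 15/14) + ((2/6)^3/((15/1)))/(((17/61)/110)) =6672727/2988090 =2.23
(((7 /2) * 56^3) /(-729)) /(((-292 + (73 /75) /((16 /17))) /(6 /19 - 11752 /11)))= -54881896652800 /17732738133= -3094.95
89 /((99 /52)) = 46.75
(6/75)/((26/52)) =4/25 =0.16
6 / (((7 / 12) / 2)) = 144 / 7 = 20.57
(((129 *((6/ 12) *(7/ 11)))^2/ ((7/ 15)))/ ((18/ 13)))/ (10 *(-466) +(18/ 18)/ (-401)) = -337359295/ 602954616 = -0.56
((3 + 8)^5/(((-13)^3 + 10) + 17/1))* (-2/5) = 161051/5425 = 29.69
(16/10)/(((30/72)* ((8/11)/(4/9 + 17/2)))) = 3542/75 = 47.23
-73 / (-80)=73 / 80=0.91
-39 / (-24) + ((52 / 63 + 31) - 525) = -247741 / 504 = -491.55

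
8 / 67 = 0.12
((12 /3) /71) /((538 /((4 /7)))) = 8 /133693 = 0.00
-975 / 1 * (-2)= 1950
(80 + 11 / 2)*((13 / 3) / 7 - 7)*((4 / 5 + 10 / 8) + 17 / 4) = -34371 / 10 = -3437.10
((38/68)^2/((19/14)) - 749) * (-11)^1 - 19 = 4749697/578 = 8217.47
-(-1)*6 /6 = 1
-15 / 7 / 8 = -15 / 56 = -0.27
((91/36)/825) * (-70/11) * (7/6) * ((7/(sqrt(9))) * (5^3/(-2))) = 780325/235224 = 3.32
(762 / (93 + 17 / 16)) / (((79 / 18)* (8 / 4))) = 109728 / 118895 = 0.92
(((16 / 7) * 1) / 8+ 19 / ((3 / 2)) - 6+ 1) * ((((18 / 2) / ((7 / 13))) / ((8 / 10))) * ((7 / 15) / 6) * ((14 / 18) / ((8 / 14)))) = 15197 / 864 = 17.59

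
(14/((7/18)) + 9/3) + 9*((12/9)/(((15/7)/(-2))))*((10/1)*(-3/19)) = 1077/19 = 56.68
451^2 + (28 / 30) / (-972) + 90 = 1483449383 / 7290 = 203491.00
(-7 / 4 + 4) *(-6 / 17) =-27 / 34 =-0.79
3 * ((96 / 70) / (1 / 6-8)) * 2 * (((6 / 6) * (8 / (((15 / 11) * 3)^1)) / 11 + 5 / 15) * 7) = -4416 / 1175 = -3.76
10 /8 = 5 /4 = 1.25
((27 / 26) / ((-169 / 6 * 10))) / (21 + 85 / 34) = -81 / 516295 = -0.00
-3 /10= -0.30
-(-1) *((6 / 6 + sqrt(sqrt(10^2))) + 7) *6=6 *sqrt(10) + 48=66.97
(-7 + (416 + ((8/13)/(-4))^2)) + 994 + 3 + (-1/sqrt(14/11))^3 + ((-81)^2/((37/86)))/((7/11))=1110476376/43771 - 11 * sqrt(154)/196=25369.44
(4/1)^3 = 64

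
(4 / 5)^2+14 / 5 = 86 / 25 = 3.44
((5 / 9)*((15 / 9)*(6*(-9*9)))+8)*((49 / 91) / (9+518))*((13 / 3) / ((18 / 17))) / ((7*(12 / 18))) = -221 / 558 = -0.40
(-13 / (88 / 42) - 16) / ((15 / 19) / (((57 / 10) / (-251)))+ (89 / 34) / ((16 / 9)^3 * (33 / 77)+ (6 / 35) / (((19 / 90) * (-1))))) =154632945710 / 230678897339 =0.67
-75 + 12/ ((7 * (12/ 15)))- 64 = -958/ 7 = -136.86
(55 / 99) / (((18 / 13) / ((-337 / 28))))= -21905 / 4536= -4.83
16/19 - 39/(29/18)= -12874/551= -23.36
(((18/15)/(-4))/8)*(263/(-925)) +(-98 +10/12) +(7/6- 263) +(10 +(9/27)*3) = -25751211/74000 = -347.99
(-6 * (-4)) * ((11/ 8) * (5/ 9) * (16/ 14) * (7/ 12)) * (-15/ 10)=-55/ 3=-18.33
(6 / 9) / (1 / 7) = 14 / 3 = 4.67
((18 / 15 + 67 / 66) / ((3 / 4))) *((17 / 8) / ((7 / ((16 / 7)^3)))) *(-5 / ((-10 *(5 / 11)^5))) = 93155177984 / 337640625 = 275.90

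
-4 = -4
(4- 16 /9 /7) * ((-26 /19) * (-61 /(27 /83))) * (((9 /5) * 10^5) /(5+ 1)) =310665680000 /10773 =28837434.33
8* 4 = 32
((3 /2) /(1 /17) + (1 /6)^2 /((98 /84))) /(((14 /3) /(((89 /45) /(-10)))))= -1.08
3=3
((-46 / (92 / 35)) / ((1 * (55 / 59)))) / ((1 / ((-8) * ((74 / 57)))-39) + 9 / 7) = 855736 / 1723557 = 0.50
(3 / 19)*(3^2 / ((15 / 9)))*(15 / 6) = 81 / 38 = 2.13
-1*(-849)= 849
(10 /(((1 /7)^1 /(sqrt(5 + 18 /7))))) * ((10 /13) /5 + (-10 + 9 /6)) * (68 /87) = -73780 * sqrt(371) /1131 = -1256.50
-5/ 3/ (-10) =1/ 6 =0.17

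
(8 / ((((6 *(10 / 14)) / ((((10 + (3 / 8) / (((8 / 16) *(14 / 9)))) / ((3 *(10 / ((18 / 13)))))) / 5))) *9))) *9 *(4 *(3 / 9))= 1174 / 4875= 0.24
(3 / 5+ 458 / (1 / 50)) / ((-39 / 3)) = -114503 / 65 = -1761.58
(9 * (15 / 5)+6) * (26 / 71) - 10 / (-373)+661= 17826007 / 26483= 673.11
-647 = -647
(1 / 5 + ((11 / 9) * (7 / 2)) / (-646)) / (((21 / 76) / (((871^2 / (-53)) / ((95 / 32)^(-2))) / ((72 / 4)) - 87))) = -77933383916411 / 15693834240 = -4965.86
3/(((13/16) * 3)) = 16/13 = 1.23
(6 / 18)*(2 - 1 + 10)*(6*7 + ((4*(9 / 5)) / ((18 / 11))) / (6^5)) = 8981401 / 58320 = 154.00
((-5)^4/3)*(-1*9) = -1875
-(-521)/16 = 521/16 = 32.56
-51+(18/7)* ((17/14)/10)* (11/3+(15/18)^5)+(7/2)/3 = -20559611/423360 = -48.56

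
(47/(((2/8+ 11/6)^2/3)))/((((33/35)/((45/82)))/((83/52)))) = 30.18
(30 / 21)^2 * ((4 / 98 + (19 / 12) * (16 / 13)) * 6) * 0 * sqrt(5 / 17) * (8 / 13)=0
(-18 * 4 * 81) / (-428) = 1458 / 107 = 13.63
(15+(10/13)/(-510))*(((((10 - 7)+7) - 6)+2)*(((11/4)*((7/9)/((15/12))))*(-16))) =-2463.75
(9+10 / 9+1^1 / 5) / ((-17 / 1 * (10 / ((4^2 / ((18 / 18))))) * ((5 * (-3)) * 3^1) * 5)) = 3712 / 860625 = 0.00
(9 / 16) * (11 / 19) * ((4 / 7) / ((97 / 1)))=99 / 51604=0.00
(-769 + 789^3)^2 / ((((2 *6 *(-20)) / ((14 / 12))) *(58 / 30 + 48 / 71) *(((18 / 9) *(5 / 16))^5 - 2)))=17539570917035202560000 / 74331501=235964169713661.54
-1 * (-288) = 288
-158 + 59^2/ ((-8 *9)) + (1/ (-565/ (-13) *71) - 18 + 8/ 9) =-215136433/ 962760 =-223.46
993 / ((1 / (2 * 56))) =111216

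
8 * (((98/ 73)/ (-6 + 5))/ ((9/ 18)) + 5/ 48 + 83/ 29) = 28585/ 12702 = 2.25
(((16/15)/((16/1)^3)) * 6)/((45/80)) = 1/360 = 0.00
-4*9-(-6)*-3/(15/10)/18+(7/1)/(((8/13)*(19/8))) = -1817/57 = -31.88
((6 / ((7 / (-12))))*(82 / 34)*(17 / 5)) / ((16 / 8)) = -1476 / 35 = -42.17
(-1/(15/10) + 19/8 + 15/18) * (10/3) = 305/36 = 8.47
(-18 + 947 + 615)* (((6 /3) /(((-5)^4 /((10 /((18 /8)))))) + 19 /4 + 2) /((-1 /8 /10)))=-187991264 /225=-835516.73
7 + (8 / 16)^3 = 57 / 8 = 7.12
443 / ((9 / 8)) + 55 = 4039 / 9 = 448.78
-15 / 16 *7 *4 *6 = -315 / 2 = -157.50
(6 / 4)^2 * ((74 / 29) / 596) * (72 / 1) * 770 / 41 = 2307690 / 177161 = 13.03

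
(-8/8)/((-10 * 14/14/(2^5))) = 16/5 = 3.20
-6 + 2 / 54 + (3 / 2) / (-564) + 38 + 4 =365821 / 10152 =36.03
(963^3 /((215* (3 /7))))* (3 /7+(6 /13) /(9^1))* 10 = 25997862546 /559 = 46507804.20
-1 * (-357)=357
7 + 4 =11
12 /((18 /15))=10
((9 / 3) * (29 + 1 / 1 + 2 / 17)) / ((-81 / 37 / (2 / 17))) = -37888 / 7803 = -4.86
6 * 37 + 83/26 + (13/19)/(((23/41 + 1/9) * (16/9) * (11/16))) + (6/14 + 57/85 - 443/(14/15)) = -99235225181/400920520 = -247.52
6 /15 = 2 /5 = 0.40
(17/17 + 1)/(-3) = -2/3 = -0.67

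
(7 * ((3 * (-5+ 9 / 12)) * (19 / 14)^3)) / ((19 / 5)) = -92055 / 1568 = -58.71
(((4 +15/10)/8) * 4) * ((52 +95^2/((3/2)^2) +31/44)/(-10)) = -1609271/1440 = -1117.55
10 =10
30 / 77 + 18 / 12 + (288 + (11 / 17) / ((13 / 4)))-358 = -2311293 / 34034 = -67.91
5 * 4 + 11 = 31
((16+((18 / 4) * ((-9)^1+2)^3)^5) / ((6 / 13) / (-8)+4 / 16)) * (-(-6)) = -2186642324884864821 / 8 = -273330290610608102.62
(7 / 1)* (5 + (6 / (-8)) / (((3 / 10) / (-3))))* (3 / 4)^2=1575 / 32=49.22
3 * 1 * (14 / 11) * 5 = 210 / 11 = 19.09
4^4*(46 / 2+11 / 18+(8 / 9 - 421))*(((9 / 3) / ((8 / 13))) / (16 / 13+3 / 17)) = -109357872 / 311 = -351633.03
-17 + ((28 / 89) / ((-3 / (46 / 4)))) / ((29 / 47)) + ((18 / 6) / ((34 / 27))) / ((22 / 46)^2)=-272011403 / 31854702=-8.54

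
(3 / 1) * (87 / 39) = 87 / 13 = 6.69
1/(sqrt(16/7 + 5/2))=sqrt(938)/67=0.46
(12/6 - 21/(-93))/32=69/992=0.07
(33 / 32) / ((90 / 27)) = 99 / 320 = 0.31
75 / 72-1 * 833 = -19967 / 24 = -831.96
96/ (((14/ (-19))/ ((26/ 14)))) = -11856/ 49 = -241.96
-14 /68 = -7 /34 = -0.21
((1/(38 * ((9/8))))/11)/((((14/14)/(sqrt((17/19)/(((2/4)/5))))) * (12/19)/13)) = 13 * sqrt(3230)/5643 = 0.13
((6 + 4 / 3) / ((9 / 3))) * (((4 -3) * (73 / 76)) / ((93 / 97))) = 77891 / 31806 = 2.45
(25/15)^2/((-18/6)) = -25/27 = -0.93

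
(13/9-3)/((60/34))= -119/135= -0.88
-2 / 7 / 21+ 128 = 18814 / 147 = 127.99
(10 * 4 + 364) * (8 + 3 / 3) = 3636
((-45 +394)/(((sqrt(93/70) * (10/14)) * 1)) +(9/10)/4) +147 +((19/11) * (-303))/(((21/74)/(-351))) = 2443 * sqrt(6510)/465 +1994217693/3080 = 647897.17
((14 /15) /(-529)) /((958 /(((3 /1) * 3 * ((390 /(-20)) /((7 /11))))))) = 1287 /2533910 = 0.00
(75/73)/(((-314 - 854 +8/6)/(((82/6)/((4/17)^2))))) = -35547/163520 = -0.22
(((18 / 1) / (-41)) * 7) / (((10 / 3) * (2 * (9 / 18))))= -189 / 205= -0.92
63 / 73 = 0.86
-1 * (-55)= 55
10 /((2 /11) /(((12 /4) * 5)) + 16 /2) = 825 /661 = 1.25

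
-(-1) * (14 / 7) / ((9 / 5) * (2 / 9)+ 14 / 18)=90 / 53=1.70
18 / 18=1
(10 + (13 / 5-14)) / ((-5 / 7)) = 49 / 25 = 1.96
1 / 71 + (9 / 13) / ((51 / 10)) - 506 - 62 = -567.85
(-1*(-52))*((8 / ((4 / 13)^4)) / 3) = 371293 / 24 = 15470.54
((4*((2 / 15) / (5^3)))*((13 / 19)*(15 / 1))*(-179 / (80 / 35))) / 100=-16289 / 475000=-0.03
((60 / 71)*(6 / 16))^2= 2025 / 20164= 0.10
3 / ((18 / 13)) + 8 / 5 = 113 / 30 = 3.77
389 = 389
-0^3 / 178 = 0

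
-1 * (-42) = 42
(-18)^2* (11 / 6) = 594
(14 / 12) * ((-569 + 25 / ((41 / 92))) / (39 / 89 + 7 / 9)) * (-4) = 39303201 / 19967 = 1968.41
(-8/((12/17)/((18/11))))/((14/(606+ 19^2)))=-98634/77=-1280.96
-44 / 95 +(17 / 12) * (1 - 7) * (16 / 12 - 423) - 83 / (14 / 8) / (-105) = 6673697 / 1862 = 3584.16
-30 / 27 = -10 / 9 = -1.11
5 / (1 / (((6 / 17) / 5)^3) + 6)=1080 / 615421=0.00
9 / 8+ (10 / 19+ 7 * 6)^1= 6635 / 152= 43.65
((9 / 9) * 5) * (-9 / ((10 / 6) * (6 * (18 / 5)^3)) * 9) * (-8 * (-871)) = -108875 / 18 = -6048.61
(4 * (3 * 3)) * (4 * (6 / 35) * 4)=3456 / 35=98.74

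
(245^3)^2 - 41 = 216270112515584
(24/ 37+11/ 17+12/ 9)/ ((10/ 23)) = 114103/ 18870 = 6.05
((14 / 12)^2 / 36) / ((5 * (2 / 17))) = 833 / 12960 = 0.06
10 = 10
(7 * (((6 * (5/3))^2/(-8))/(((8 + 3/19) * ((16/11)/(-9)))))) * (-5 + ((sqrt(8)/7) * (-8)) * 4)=-18810 * sqrt(2)/31 - 329175/992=-1189.94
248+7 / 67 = 16623 / 67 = 248.10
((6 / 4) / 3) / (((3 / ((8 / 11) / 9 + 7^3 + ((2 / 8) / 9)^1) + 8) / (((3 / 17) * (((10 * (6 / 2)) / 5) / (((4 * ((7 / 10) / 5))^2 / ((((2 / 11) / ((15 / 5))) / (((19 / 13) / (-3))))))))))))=-9935566875 / 378889390264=-0.03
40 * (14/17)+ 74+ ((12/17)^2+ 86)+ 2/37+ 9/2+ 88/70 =149141099/748510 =199.25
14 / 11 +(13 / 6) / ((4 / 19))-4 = 1997 / 264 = 7.56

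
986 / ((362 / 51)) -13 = 22790 / 181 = 125.91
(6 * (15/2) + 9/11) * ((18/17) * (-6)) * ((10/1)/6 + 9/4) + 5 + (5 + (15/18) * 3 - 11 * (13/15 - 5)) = -6070567/5610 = -1082.10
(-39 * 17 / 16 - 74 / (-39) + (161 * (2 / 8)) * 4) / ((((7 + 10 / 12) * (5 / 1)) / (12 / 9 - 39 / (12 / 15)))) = -43125079 / 293280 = -147.04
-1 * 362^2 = -131044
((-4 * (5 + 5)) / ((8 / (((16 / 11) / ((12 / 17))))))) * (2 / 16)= -85 / 66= -1.29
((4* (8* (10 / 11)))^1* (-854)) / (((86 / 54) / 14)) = -103299840 / 473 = -218392.90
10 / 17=0.59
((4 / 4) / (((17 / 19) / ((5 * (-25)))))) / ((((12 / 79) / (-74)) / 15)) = 34710625 / 34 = 1020900.74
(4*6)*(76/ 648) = 76/ 27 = 2.81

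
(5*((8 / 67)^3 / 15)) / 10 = 256 / 4511445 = 0.00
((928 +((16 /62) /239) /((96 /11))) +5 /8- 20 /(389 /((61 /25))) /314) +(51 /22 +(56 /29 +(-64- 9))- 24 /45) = 992327102370141 /1154754115064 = 859.34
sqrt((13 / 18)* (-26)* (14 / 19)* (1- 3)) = 26* sqrt(133) / 57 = 5.26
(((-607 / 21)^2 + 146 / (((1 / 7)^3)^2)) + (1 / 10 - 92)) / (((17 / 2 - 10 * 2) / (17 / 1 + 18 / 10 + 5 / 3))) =-23256098655757 / 760725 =-30570966.72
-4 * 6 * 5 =-120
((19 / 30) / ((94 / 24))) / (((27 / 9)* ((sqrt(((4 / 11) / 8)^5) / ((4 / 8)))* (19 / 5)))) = 484* sqrt(22) / 141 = 16.10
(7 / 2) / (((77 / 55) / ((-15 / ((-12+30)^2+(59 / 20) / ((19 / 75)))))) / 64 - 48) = -425600 / 5896321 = -0.07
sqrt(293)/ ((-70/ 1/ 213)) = -213 * sqrt(293)/ 70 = -52.09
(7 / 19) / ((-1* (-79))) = 7 / 1501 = 0.00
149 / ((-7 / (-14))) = 298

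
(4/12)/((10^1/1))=1/30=0.03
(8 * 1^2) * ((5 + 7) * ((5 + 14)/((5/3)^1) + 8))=9312/5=1862.40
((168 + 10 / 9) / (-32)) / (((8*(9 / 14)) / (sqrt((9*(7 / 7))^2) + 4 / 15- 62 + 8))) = 3574417 / 77760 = 45.97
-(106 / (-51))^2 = -4.32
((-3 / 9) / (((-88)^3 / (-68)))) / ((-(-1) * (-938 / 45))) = 255 / 159805184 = 0.00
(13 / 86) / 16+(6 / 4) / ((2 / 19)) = 14.26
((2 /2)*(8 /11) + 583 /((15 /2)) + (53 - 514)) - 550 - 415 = -222344 /165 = -1347.54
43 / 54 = 0.80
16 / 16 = 1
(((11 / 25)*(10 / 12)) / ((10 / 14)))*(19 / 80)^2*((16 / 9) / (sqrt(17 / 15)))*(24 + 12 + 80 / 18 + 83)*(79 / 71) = 2439714893*sqrt(255) / 5866020000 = 6.64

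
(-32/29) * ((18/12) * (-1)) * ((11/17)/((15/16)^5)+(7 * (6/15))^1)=6.11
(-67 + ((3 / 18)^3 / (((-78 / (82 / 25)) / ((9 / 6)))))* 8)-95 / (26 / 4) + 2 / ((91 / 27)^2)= -910464767 / 11179350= -81.44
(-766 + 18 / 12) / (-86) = 1529 / 172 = 8.89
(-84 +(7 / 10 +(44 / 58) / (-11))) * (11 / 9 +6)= -104767 / 174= -602.11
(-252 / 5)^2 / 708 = 5292 / 1475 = 3.59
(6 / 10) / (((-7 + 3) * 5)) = -3 / 100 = -0.03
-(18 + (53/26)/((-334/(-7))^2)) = -52210805/2900456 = -18.00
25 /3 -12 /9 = 7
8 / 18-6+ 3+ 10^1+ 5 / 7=514 / 63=8.16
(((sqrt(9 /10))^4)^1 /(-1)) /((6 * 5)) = -27 /1000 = -0.03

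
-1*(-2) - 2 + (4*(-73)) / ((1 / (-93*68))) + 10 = 1846618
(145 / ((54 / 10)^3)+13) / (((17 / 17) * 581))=274004 / 11435823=0.02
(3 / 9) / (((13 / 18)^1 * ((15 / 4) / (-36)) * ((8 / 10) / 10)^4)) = -1406250 / 13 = -108173.08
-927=-927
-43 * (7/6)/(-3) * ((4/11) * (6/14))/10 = 43/165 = 0.26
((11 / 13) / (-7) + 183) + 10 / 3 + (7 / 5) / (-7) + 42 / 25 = 1281001 / 6825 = 187.69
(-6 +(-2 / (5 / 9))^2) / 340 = 87 / 4250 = 0.02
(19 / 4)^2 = 361 / 16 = 22.56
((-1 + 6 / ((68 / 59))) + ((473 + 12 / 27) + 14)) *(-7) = -1053115 / 306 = -3441.55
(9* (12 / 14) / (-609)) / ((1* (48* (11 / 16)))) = -6 / 15631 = -0.00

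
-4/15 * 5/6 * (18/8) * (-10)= 5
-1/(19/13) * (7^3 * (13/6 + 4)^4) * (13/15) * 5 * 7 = -760476434809/73872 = -10294515.31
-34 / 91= -0.37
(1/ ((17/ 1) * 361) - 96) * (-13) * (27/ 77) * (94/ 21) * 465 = 3012959454570/ 3307843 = 910853.22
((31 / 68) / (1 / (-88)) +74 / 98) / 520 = -32789 / 433160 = -0.08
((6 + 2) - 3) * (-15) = -75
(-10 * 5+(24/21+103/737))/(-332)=251333/1712788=0.15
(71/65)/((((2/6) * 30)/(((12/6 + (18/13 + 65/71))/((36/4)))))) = 441/8450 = 0.05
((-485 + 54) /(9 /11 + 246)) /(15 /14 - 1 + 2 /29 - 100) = 1924846 /110074245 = 0.02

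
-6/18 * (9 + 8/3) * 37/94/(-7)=185/846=0.22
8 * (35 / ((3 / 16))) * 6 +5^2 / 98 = 878105 / 98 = 8960.26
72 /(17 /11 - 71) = -198 /191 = -1.04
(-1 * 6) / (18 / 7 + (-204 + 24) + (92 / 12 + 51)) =63 / 1247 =0.05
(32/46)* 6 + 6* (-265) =-36474/23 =-1585.83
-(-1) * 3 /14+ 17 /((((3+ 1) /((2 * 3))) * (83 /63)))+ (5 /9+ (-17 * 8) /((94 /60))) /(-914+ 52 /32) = 35274195770 /1793824137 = 19.66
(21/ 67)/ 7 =3/ 67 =0.04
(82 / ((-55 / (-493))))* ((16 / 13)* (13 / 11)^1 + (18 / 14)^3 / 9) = 257877454 / 207515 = 1242.69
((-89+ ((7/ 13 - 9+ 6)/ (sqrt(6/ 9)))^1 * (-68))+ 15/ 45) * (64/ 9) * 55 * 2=-1872640/ 27+ 7659520 * sqrt(6)/ 117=91001.22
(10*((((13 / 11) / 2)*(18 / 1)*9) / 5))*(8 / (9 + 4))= 1296 / 11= 117.82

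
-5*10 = -50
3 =3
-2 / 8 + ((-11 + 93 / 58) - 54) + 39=-2859 / 116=-24.65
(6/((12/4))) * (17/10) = 17/5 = 3.40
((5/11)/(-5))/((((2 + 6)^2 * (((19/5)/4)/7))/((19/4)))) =-35/704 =-0.05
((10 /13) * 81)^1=810 /13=62.31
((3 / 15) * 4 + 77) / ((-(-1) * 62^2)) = 389 / 19220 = 0.02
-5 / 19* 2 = -10 / 19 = -0.53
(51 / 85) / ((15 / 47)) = 47 / 25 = 1.88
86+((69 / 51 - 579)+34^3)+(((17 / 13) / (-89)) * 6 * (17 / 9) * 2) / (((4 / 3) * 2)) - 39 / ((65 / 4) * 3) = 7633819783 / 196690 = 38811.43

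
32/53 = 0.60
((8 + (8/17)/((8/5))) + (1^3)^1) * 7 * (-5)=-325.29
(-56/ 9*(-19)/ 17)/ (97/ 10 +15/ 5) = 10640/ 19431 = 0.55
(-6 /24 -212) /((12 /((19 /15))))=-5377 /240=-22.40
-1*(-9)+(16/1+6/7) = 181/7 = 25.86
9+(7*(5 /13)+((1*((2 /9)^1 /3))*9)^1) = 482 /39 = 12.36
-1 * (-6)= 6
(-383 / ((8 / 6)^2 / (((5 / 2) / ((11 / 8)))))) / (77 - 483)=17235 / 17864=0.96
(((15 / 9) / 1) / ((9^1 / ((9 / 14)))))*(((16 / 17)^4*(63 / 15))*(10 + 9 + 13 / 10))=3325952 / 417605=7.96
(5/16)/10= 1/32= 0.03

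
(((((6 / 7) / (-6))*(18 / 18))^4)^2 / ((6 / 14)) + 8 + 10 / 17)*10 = 85.88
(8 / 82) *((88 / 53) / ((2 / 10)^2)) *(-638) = -5614400 / 2173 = -2583.71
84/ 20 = 21/ 5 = 4.20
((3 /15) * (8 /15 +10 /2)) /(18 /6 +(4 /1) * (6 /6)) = 83 /525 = 0.16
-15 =-15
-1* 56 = -56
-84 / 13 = -6.46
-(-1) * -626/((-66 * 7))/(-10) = -313/2310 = -0.14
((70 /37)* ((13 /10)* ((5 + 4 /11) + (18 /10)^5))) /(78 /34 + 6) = 1290064958 /179334375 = 7.19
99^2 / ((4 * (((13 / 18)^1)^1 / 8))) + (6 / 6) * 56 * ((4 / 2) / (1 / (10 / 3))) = 1073068 / 39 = 27514.56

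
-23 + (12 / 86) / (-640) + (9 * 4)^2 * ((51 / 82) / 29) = 78442193 / 16360640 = 4.79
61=61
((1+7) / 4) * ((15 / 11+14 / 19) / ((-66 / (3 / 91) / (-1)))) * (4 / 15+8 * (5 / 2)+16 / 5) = 14048 / 285285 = 0.05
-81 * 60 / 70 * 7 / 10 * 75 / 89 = -3645 / 89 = -40.96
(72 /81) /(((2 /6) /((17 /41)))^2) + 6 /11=35518 /18491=1.92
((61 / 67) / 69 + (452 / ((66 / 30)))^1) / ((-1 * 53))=-10448651 / 2695209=-3.88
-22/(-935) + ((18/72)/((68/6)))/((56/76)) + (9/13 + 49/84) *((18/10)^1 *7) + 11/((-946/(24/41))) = 3517147303/218188880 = 16.12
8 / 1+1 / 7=57 / 7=8.14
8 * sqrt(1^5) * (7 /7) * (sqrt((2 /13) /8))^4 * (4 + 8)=6 /169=0.04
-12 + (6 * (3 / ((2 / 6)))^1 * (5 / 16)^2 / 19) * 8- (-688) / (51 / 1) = 57529 / 15504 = 3.71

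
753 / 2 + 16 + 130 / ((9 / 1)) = 7325 / 18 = 406.94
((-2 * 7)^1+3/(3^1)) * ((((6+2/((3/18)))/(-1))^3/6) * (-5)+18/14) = -442377/7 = -63196.71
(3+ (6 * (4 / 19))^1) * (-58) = -4698 / 19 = -247.26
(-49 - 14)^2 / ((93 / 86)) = 113778 / 31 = 3670.26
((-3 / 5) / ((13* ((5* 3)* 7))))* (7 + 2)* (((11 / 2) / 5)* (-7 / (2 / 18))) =891 / 3250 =0.27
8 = 8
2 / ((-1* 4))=-1 / 2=-0.50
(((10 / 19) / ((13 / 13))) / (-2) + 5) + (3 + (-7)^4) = 45766 / 19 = 2408.74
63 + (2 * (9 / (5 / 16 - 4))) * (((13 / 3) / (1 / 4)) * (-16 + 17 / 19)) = 1503327 / 1121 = 1341.06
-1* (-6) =6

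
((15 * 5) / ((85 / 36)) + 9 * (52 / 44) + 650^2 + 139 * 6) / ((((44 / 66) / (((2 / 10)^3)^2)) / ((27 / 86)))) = 6412882347 / 502562500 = 12.76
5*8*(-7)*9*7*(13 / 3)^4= -55979560 / 9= -6219951.11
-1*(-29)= 29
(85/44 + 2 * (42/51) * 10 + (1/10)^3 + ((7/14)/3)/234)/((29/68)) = 1207991137/27992250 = 43.15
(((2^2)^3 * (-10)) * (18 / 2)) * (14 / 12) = -6720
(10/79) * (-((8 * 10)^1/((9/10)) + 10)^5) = -5584059449000000/4664871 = -1197044773.37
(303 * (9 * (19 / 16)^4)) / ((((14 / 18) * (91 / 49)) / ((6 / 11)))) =9595404909 / 4685824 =2047.75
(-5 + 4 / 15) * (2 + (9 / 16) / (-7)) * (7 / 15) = -3053 / 720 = -4.24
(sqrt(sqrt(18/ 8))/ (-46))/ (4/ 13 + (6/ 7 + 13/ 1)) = -91 *sqrt(6)/ 118588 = -0.00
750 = 750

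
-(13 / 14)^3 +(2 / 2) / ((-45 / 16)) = -142769 / 123480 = -1.16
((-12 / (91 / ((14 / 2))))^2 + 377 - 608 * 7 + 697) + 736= -413230 / 169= -2445.15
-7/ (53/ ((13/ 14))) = -13/ 106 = -0.12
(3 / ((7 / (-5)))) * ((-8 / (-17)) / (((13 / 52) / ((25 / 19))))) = -12000 / 2261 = -5.31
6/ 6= 1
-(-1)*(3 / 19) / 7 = 3 / 133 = 0.02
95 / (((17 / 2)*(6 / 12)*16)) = 95 / 68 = 1.40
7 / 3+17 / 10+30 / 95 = 2479 / 570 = 4.35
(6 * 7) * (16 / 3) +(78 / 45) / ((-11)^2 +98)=735866 / 3285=224.01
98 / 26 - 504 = -500.23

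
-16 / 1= -16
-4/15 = -0.27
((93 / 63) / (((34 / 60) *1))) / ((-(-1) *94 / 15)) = 0.42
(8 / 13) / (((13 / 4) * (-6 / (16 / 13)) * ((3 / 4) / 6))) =-2048 / 6591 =-0.31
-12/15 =-4/5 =-0.80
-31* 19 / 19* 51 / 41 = -1581 / 41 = -38.56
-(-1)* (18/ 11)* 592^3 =3734544384/ 11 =339504034.91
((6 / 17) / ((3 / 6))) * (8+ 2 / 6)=100 / 17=5.88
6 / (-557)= -6 / 557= -0.01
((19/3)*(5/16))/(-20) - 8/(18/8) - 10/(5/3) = -5561/576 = -9.65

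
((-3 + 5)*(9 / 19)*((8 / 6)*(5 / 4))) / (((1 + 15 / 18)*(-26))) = -90 / 2717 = -0.03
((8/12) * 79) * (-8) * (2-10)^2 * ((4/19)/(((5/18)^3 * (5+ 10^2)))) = -209682432/83125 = -2522.50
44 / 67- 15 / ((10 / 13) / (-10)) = 13109 / 67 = 195.66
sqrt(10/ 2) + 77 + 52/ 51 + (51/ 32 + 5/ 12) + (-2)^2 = sqrt(5) + 137137/ 1632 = 86.27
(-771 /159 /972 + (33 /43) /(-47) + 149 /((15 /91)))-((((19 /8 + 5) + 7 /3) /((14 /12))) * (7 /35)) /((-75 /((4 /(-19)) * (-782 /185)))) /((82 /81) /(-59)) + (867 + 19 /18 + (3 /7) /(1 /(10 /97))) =2255183385378320998357 /1273495519702507500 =1770.86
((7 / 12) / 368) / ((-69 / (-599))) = 4193 / 304704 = 0.01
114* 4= 456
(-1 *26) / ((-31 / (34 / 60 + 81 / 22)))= 18226 / 5115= 3.56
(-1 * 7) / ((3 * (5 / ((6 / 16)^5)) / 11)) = -6237 / 163840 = -0.04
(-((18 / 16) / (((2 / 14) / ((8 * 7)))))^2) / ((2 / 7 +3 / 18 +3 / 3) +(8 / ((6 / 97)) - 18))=-2722734 / 1579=-1724.34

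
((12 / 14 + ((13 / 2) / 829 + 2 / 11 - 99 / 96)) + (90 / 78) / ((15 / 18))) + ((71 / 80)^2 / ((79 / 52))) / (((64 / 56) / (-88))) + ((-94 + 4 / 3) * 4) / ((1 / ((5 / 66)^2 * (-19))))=59136738938117 / 31152444523200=1.90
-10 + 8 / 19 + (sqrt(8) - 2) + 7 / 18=-3827 / 342 + 2 * sqrt(2)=-8.36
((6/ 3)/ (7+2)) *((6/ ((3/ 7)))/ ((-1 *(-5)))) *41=1148/ 45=25.51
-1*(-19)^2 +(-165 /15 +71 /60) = -22249 /60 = -370.82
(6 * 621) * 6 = 22356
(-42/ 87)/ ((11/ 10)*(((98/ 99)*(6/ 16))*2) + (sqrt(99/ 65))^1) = 535080/ 1161943- 30240*sqrt(715)/ 1161943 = -0.24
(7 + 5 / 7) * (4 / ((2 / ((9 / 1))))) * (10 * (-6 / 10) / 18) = -324 / 7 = -46.29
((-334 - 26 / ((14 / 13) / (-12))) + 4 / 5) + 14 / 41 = -61912 / 1435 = -43.14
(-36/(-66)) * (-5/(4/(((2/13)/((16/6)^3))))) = -405/73216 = -0.01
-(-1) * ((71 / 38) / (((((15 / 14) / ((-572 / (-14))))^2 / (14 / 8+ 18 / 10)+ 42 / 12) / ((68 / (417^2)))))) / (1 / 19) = 14019343624 / 3534716649159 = 0.00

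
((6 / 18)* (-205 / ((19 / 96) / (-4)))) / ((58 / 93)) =1220160 / 551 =2214.45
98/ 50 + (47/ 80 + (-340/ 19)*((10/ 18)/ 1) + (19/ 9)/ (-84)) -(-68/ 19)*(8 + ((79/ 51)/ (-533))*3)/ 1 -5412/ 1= -4127217325043/ 765601200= -5390.82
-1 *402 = -402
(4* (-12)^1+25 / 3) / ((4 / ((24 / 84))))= -17 / 6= -2.83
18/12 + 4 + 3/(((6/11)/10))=121/2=60.50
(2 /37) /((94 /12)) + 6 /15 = 3538 /8695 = 0.41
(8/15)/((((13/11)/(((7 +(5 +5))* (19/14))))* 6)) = 7106/4095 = 1.74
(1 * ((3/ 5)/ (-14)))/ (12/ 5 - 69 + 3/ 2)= 1/ 1519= 0.00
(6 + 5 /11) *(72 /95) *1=5112 /1045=4.89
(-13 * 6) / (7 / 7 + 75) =-39 / 38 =-1.03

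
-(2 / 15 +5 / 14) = -103 / 210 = -0.49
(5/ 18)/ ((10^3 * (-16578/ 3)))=-1/ 19893600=-0.00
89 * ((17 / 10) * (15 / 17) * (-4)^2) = 2136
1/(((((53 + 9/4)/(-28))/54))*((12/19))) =-9576/221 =-43.33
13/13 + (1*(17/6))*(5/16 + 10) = 967/32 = 30.22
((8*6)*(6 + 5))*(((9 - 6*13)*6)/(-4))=54648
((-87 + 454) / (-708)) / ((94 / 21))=-2569 / 22184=-0.12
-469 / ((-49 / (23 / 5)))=1541 / 35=44.03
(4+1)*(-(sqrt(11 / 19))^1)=-5*sqrt(209) / 19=-3.80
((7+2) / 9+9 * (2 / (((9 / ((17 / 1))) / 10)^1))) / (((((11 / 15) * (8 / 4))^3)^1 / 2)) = 104625 / 484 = 216.17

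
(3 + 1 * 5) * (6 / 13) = 48 / 13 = 3.69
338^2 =114244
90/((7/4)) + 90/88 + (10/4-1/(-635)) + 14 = 13485803/195580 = 68.95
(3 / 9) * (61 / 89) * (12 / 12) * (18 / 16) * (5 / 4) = 0.32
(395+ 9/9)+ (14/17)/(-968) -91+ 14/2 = 2567129/8228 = 312.00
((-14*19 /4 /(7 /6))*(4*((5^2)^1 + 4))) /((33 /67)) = -147668 /11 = -13424.36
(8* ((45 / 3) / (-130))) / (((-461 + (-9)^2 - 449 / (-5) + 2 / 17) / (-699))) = -237660 / 106847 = -2.22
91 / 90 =1.01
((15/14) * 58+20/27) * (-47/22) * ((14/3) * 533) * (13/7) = -3870504755/6237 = -620571.55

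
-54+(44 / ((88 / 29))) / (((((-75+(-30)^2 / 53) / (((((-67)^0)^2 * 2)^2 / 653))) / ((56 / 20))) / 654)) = -190099598 / 3346625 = -56.80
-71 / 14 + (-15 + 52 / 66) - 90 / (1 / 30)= -1256309 / 462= -2719.28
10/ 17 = 0.59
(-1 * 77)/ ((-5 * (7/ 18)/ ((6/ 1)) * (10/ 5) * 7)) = 594/ 35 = 16.97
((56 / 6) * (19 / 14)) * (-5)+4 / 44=-2087 / 33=-63.24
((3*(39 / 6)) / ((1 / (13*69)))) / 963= 3887 / 214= 18.16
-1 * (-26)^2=-676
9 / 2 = 4.50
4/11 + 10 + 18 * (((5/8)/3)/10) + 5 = 1385/88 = 15.74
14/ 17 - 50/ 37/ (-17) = 568/ 629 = 0.90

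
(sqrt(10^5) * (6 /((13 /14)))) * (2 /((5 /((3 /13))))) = 188.61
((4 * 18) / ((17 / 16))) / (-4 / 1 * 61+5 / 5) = -128 / 459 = -0.28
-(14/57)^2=-196/3249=-0.06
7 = 7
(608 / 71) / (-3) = -608 / 213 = -2.85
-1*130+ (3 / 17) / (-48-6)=-39781 / 306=-130.00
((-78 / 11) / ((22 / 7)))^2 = 74529 / 14641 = 5.09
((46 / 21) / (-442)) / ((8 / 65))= -115 / 2856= -0.04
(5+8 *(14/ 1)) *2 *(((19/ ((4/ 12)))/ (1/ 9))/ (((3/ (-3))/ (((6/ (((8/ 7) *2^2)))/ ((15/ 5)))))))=-420147/ 8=-52518.38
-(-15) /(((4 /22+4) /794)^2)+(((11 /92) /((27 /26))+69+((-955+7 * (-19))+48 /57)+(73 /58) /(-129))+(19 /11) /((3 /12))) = 2009191413133019 /3722478309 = 539745.63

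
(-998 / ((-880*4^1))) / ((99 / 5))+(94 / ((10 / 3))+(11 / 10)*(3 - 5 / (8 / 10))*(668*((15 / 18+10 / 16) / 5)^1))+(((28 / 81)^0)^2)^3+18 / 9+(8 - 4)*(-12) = -124287979 / 174240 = -713.31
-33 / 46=-0.72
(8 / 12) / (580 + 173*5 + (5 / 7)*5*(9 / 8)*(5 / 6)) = 224 / 486645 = 0.00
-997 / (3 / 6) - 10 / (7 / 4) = -13998 / 7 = -1999.71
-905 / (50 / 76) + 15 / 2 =-13681 / 10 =-1368.10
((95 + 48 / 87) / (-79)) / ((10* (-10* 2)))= 2771 / 458200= 0.01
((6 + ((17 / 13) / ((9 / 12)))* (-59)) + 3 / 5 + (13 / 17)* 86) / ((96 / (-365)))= 7382563 / 63648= 115.99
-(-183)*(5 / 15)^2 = 20.33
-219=-219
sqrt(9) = 3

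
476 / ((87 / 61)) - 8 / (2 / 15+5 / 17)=2987444 / 9483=315.03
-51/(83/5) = -255/83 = -3.07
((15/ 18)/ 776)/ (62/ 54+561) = 45/ 23556256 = 0.00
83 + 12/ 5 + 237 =322.40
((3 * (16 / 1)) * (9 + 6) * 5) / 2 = 1800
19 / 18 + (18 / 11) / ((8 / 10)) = 307 / 99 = 3.10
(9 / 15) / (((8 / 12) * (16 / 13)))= 117 / 160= 0.73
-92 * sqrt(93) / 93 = -9.54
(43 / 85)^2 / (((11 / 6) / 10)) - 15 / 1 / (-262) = 6051681 / 4164490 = 1.45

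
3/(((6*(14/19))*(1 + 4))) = 19/140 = 0.14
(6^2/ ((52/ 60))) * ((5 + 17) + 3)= 13500/ 13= 1038.46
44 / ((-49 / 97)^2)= 413996 / 2401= 172.43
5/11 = 0.45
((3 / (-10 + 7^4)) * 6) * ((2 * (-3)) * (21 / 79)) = -756 / 62963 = -0.01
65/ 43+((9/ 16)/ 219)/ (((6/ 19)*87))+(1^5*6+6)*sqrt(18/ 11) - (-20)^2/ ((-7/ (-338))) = -1181417078921/ 61172832+36*sqrt(22)/ 11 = -19297.42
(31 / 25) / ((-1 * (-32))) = 31 / 800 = 0.04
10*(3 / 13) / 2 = 15 / 13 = 1.15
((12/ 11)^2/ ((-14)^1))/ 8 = -9/ 847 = -0.01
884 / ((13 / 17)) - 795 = 361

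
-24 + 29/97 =-2299/97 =-23.70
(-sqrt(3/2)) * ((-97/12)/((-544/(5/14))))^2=-235225 * sqrt(6)/16704995328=-0.00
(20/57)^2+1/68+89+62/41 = 821127061/9058212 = 90.65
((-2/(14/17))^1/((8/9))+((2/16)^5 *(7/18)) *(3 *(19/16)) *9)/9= -6683741/22020096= -0.30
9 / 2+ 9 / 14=36 / 7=5.14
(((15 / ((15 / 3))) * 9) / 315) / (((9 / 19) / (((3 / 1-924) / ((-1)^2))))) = -5833 / 35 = -166.66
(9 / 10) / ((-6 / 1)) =-3 / 20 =-0.15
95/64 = 1.48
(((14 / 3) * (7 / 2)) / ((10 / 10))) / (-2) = -49 / 6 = -8.17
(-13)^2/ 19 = 169/ 19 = 8.89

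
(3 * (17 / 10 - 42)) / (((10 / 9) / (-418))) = 2274129 / 50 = 45482.58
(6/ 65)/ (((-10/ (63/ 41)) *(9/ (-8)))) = 168/ 13325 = 0.01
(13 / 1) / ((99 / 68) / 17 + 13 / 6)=45084 / 7811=5.77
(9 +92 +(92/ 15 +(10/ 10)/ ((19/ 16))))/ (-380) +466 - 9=49462327/ 108300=456.72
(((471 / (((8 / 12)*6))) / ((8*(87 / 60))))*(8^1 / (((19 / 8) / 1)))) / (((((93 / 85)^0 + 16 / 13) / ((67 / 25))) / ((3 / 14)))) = 4922892 / 559265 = 8.80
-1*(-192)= 192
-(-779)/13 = 779/13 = 59.92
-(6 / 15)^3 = -8 / 125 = -0.06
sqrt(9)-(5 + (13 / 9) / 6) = -121 / 54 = -2.24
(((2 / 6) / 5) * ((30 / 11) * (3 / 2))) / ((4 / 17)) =51 / 44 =1.16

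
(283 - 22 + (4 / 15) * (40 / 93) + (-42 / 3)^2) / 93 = 127535 / 25947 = 4.92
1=1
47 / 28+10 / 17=1079 / 476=2.27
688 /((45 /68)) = 46784 /45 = 1039.64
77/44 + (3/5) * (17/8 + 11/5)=869/200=4.34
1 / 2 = 0.50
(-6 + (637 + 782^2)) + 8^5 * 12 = 1005371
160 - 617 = -457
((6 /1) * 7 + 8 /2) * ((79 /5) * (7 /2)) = 12719 /5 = 2543.80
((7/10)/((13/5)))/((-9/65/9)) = -17.50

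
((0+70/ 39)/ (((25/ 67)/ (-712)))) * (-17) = 11353552/ 195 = 58223.34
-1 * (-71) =71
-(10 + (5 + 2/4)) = -31/2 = -15.50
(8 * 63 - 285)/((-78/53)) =-3869/26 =-148.81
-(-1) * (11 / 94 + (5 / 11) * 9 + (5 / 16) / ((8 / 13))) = 312069 / 66176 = 4.72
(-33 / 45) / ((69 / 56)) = -616 / 1035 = -0.60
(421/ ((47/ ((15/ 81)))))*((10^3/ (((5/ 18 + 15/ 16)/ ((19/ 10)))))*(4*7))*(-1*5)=-51193600/ 141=-363075.18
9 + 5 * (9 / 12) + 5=71 / 4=17.75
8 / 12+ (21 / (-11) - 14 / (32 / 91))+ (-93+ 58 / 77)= -492683 / 3696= -133.30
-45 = -45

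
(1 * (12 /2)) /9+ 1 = 5 /3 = 1.67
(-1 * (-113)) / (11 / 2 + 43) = 226 / 97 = 2.33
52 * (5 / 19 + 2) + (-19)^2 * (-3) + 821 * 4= 44055 / 19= 2318.68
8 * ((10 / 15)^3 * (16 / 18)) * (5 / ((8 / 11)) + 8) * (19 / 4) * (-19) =-687344 / 243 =-2828.58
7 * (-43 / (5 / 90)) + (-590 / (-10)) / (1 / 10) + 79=-4749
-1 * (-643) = 643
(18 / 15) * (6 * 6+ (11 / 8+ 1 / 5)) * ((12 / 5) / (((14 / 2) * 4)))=13527 / 3500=3.86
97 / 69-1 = 28 / 69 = 0.41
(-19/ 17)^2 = 361/ 289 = 1.25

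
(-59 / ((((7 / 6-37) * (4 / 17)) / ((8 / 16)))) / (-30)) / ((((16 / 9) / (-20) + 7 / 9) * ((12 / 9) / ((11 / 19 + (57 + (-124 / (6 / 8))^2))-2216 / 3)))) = -6857267271 / 2026160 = -3384.37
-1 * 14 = -14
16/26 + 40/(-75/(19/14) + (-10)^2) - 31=-29.49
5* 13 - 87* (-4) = 413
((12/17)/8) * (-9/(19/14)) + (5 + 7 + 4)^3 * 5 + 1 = 6615174/323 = 20480.41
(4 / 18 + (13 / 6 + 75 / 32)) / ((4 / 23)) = 31349 / 1152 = 27.21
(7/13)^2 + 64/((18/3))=5555/507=10.96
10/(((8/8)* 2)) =5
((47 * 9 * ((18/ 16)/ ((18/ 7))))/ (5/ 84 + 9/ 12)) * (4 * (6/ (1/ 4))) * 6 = 2238516/ 17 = 131677.41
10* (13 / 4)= 65 / 2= 32.50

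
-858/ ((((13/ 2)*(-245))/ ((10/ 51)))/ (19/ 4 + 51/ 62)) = 15202/ 25823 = 0.59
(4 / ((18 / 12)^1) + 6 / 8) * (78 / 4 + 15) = 943 / 8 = 117.88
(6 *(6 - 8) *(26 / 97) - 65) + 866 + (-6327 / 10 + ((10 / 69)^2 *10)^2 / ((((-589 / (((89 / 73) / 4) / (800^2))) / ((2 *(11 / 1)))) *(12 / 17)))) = 29964784751094417449 / 181512893872874880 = 165.08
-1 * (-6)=6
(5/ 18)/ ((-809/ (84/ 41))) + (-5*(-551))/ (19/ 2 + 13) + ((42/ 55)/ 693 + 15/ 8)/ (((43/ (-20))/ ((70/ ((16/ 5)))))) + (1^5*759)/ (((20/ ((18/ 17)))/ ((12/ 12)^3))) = 303203389147039/ 2112358477680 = 143.54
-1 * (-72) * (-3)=-216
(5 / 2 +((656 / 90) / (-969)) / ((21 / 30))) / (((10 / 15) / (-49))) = -2127461 / 11628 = -182.96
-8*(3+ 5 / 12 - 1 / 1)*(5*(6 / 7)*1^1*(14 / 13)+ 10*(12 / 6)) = -18560 / 39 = -475.90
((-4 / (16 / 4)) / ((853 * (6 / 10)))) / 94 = -5 / 240546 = -0.00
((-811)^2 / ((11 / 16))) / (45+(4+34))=10523536 / 913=11526.33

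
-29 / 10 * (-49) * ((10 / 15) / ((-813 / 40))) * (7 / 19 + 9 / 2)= -1051540 / 46341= -22.69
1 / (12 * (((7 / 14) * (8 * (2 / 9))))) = 0.09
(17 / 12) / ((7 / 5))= 85 / 84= 1.01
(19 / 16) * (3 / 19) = 3 / 16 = 0.19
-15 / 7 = -2.14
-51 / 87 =-17 / 29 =-0.59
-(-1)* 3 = 3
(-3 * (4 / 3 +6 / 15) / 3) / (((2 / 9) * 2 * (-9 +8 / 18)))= 351 / 770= 0.46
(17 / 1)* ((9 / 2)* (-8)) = -612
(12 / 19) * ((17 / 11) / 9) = 68 / 627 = 0.11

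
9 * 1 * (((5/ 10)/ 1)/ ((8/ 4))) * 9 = 81/ 4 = 20.25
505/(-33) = -505/33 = -15.30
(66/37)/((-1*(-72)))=11/444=0.02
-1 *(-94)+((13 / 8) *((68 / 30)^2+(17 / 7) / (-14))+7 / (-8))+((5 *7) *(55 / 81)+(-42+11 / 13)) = 83.80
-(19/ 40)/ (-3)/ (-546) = -19/ 65520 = -0.00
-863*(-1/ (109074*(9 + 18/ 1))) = 863/ 2944998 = 0.00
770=770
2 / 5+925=4627 / 5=925.40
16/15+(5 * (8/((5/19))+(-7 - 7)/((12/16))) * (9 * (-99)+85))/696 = -66.87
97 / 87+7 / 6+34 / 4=938 / 87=10.78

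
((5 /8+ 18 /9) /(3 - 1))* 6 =63 /8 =7.88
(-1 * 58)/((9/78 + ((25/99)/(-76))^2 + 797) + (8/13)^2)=-0.07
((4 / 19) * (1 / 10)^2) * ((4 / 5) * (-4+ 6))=8 / 2375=0.00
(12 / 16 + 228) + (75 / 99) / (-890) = 2687345 / 11748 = 228.75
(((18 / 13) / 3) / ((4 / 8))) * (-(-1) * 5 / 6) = 10 / 13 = 0.77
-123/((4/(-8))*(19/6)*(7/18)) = 199.76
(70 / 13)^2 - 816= -133004 / 169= -787.01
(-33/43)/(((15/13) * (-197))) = 0.00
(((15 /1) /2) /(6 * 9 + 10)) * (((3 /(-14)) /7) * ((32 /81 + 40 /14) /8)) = -2305 /1580544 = -0.00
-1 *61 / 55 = -61 / 55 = -1.11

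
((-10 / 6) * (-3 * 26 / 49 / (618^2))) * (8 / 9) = 260 / 42107121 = 0.00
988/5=197.60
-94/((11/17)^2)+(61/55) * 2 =-134488/605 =-222.29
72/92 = 18/23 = 0.78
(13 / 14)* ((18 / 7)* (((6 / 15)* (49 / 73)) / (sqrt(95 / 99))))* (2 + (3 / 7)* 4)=2.43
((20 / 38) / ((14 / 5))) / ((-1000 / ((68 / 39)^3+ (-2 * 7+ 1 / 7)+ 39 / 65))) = 2064862 / 1380649725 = 0.00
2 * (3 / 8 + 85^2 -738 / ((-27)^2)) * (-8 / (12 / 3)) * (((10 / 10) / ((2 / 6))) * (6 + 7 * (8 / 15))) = -341741251 / 405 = -843805.56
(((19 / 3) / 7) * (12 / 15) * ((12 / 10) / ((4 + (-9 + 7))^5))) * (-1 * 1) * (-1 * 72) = 1.95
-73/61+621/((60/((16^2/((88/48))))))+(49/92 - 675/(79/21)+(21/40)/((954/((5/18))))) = 353163933907277/279149634720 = 1265.14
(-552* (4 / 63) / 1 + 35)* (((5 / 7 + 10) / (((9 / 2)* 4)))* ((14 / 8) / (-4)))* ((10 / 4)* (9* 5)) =625 / 448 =1.40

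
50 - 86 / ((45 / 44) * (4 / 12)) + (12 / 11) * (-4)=-34094 / 165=-206.63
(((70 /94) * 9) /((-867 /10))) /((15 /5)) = -350 /13583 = -0.03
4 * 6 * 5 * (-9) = -1080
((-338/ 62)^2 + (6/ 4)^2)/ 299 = 122893/ 1149356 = 0.11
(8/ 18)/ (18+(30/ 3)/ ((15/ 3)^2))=5/ 207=0.02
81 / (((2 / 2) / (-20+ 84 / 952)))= -1612.85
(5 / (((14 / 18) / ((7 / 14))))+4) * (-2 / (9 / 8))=-808 / 63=-12.83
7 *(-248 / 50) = -868 / 25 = -34.72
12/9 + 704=2116/3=705.33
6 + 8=14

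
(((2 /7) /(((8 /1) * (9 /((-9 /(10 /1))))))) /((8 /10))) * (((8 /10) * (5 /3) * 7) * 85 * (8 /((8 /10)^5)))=-265625 /3072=-86.47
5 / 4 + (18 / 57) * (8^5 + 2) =786575 / 76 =10349.67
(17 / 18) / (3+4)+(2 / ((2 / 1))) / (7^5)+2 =645887 / 302526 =2.13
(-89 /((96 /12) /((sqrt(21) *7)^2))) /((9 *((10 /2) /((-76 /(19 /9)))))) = 91581 /10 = 9158.10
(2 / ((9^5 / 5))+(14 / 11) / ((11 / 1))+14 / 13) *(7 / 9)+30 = 25854242368 / 835956693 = 30.93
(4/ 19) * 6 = 24/ 19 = 1.26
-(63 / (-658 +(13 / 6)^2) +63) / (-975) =493143 / 7643675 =0.06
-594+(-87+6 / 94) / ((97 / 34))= -2846970 / 4559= -624.47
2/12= 1/6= 0.17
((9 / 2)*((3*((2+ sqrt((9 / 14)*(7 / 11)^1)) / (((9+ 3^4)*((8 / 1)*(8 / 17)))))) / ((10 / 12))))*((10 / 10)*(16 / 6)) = 0.34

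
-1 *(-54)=54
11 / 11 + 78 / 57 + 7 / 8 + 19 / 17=11269 / 2584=4.36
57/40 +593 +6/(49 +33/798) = 62046961/104360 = 594.55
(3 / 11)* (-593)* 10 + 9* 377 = 19533 / 11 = 1775.73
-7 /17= -0.41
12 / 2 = 6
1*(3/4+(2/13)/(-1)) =31/52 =0.60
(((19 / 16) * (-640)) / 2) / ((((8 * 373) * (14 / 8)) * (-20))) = 19 / 5222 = 0.00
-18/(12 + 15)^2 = -2/81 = -0.02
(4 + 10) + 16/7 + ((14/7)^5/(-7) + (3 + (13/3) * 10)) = 1219/21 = 58.05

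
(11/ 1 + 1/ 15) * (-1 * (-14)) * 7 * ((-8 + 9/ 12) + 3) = -69139/ 15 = -4609.27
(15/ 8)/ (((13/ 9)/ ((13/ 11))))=135/ 88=1.53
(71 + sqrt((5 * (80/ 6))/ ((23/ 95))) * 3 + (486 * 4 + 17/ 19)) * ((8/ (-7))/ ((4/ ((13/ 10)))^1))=-497926/ 665 - 26 * sqrt(13110)/ 161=-767.25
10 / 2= 5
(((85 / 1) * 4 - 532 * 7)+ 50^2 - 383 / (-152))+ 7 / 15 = -2008711 / 2280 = -881.01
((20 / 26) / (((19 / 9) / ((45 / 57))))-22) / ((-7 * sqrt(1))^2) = -101896 / 229957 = -0.44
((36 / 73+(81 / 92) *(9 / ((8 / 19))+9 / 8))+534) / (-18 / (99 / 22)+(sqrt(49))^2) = 2481799 / 201480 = 12.32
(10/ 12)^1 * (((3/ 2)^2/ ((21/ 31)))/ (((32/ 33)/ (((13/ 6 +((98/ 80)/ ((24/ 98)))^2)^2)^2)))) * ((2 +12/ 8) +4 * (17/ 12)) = 5775031237251887370656161059751/ 403978164230946816000000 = 14295404.43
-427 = -427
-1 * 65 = -65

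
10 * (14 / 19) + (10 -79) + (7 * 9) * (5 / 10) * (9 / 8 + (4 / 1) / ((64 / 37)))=28363 / 608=46.65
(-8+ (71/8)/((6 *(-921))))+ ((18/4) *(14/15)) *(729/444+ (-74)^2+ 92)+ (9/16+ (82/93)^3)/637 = 388855595649842213/16628777916660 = 23384.50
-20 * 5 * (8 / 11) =-72.73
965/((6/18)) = 2895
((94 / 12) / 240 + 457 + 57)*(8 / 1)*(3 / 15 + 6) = 22946417 / 900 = 25496.02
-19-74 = -93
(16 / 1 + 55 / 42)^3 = 384240583 / 74088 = 5186.27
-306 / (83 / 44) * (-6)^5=104696064 / 83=1261398.36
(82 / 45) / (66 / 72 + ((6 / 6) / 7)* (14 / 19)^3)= 2249752 / 1202295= 1.87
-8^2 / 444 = -16 / 111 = -0.14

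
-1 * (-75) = 75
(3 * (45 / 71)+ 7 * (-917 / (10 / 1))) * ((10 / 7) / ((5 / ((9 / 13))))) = -4089591 / 32305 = -126.59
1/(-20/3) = -3/20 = -0.15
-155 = -155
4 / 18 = 2 / 9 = 0.22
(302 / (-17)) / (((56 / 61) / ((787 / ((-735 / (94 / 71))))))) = 340705679 / 12420030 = 27.43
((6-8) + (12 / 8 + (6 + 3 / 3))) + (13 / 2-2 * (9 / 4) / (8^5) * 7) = 851905 / 65536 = 13.00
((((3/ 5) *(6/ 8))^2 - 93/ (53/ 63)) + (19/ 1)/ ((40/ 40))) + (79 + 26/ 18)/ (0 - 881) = -15369912803/ 168094800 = -91.44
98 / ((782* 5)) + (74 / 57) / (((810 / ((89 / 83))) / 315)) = 47151076 / 83241945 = 0.57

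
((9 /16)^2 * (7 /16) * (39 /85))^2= 488984769 /121215385600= 0.00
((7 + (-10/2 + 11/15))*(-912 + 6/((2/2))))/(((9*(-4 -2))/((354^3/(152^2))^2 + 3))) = 169072357.85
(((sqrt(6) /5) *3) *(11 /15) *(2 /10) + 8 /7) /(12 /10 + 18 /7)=7 *sqrt(6) /300 + 10 /33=0.36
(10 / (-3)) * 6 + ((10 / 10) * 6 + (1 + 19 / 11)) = -124 / 11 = -11.27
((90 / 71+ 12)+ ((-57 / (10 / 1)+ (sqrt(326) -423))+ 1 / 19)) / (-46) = 5603473 / 620540 -sqrt(326) / 46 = 8.64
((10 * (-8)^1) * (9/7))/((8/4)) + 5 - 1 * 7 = -374/7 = -53.43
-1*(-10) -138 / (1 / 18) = -2474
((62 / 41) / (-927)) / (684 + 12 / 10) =-155 / 65105991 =-0.00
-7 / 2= -3.50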